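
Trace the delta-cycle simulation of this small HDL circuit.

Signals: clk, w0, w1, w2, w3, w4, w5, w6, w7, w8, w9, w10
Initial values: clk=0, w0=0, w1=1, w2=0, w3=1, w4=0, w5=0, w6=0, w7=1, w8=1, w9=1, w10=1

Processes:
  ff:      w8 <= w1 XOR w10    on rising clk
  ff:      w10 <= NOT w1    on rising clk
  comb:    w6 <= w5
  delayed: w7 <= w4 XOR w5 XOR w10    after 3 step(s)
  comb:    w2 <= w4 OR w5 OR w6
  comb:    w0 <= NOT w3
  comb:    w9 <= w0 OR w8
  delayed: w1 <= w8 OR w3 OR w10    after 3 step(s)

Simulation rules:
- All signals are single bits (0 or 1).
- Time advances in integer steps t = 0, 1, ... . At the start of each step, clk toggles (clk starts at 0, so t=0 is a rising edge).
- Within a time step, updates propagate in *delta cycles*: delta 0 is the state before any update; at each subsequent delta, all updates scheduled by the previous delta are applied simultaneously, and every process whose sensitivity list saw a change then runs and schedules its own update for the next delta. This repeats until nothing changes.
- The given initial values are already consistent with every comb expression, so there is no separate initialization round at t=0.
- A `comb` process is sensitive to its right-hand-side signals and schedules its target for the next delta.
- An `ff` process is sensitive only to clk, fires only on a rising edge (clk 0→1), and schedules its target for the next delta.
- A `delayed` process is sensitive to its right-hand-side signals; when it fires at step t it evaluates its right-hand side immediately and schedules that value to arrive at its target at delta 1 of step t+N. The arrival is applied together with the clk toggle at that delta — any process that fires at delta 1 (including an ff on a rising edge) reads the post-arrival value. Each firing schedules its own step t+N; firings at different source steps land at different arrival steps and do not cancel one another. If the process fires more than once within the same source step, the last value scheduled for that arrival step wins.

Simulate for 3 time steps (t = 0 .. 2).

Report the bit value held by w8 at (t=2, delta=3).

[bits: w4,clk,w7,w6,w10,w9,w1,w2,w3,w8,w0,w5]
t=0: Δ0=001011101100 Δ1=011011101100 Δ2=011001101000 Δ3=011000101000 | 3Δ
t=1: Δ0=011000101000 Δ1=001000101000 | 1Δ
t=2: Δ0=001000101000 Δ1=011000101000 Δ2=011000101100 Δ3=011001101100 | 3Δ

1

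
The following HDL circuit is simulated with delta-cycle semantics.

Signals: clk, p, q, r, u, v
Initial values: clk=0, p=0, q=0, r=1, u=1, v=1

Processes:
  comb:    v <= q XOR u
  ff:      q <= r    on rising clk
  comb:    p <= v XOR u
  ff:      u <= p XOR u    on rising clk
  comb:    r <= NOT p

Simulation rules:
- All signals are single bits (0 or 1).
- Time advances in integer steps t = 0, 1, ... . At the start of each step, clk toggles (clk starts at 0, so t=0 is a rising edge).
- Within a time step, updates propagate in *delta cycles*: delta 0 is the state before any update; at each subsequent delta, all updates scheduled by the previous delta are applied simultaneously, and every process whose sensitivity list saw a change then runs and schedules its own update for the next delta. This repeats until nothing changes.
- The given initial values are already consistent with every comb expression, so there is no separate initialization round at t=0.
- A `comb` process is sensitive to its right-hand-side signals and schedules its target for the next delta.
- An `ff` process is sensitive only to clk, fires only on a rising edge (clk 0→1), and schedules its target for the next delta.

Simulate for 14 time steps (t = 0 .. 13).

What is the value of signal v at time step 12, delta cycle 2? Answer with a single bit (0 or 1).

[bits: clk,p,q,u,r,v]
t=0: Δ0=000111 Δ1=100111 Δ2=101111 Δ3=101110 Δ4=111110 Δ5=111100 | 5Δ
t=1: Δ0=111100 Δ1=011100 | 1Δ
t=2: Δ0=011100 Δ1=111100 Δ2=110000 Δ3=100000 Δ4=100010 | 4Δ
t=3: Δ0=100010 Δ1=000010 | 1Δ
t=4: Δ0=000010 Δ1=100010 Δ2=101010 Δ3=101011 Δ4=111011 Δ5=111001 | 5Δ
t=5: Δ0=111001 Δ1=011001 | 1Δ
t=6: Δ0=011001 Δ1=111001 Δ2=110101 Δ3=100101 Δ4=100111 | 4Δ
t=7: Δ0=100111 Δ1=000111 | 1Δ
t=8: Δ0=000111 Δ1=100111 Δ2=101111 Δ3=101110 Δ4=111110 Δ5=111100 | 5Δ
t=9: Δ0=111100 Δ1=011100 | 1Δ
t=10: Δ0=011100 Δ1=111100 Δ2=110000 Δ3=100000 Δ4=100010 | 4Δ
t=11: Δ0=100010 Δ1=000010 | 1Δ
t=12: Δ0=000010 Δ1=100010 Δ2=101010 Δ3=101011 Δ4=111011 Δ5=111001 | 5Δ
t=13: Δ0=111001 Δ1=011001 | 1Δ

0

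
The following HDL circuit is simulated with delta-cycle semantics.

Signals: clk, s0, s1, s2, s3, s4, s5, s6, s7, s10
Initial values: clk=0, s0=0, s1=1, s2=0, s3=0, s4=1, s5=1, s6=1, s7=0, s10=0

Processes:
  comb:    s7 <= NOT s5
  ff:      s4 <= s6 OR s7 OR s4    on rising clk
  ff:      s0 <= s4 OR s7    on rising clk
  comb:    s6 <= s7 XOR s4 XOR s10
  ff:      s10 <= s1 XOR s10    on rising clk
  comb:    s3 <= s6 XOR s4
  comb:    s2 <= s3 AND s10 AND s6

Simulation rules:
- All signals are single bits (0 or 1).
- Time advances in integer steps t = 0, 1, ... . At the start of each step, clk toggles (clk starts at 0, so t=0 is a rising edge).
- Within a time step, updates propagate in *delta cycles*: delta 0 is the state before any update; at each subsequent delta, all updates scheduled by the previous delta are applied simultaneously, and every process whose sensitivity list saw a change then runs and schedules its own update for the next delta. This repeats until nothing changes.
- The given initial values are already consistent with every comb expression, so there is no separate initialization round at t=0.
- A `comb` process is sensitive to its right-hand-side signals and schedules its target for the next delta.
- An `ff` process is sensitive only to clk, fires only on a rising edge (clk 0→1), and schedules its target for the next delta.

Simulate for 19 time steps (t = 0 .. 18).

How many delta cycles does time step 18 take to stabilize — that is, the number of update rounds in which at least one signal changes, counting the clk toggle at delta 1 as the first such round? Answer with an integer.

4

t=0 Δ0: s0=0 s1=1 s2=0 s3=0 s5=1 s4=1 s7=0 clk=0 s6=1 s10=0
  Δ1: clk:0→1
  Δ2: s0:0→1, s10:0→1
  Δ3: s6:1→0
  Δ4: s3:0→1
  (4Δ to stable)
t=1 Δ0: s0=1 s1=1 s2=0 s3=1 s5=1 s4=1 s7=0 clk=1 s6=0 s10=1
  Δ1: clk:1→0
  (1Δ to stable)
t=2 Δ0: s0=1 s1=1 s2=0 s3=1 s5=1 s4=1 s7=0 clk=0 s6=0 s10=1
  Δ1: clk:0→1
  Δ2: s10:1→0
  Δ3: s6:0→1
  Δ4: s3:1→0
  (4Δ to stable)
t=3 Δ0: s0=1 s1=1 s2=0 s3=0 s5=1 s4=1 s7=0 clk=1 s6=1 s10=0
  Δ1: clk:1→0
  (1Δ to stable)
t=4 Δ0: s0=1 s1=1 s2=0 s3=0 s5=1 s4=1 s7=0 clk=0 s6=1 s10=0
  Δ1: clk:0→1
  Δ2: s10:0→1
  Δ3: s6:1→0
  Δ4: s3:0→1
  (4Δ to stable)
t=5 Δ0: s0=1 s1=1 s2=0 s3=1 s5=1 s4=1 s7=0 clk=1 s6=0 s10=1
  Δ1: clk:1→0
  (1Δ to stable)
t=6 Δ0: s0=1 s1=1 s2=0 s3=1 s5=1 s4=1 s7=0 clk=0 s6=0 s10=1
  Δ1: clk:0→1
  Δ2: s10:1→0
  Δ3: s6:0→1
  Δ4: s3:1→0
  (4Δ to stable)
t=7 Δ0: s0=1 s1=1 s2=0 s3=0 s5=1 s4=1 s7=0 clk=1 s6=1 s10=0
  Δ1: clk:1→0
  (1Δ to stable)
t=8 Δ0: s0=1 s1=1 s2=0 s3=0 s5=1 s4=1 s7=0 clk=0 s6=1 s10=0
  Δ1: clk:0→1
  Δ2: s10:0→1
  Δ3: s6:1→0
  Δ4: s3:0→1
  (4Δ to stable)
t=9 Δ0: s0=1 s1=1 s2=0 s3=1 s5=1 s4=1 s7=0 clk=1 s6=0 s10=1
  Δ1: clk:1→0
  (1Δ to stable)
t=10 Δ0: s0=1 s1=1 s2=0 s3=1 s5=1 s4=1 s7=0 clk=0 s6=0 s10=1
  Δ1: clk:0→1
  Δ2: s10:1→0
  Δ3: s6:0→1
  Δ4: s3:1→0
  (4Δ to stable)
t=11 Δ0: s0=1 s1=1 s2=0 s3=0 s5=1 s4=1 s7=0 clk=1 s6=1 s10=0
  Δ1: clk:1→0
  (1Δ to stable)
t=12 Δ0: s0=1 s1=1 s2=0 s3=0 s5=1 s4=1 s7=0 clk=0 s6=1 s10=0
  Δ1: clk:0→1
  Δ2: s10:0→1
  Δ3: s6:1→0
  Δ4: s3:0→1
  (4Δ to stable)
t=13 Δ0: s0=1 s1=1 s2=0 s3=1 s5=1 s4=1 s7=0 clk=1 s6=0 s10=1
  Δ1: clk:1→0
  (1Δ to stable)
t=14 Δ0: s0=1 s1=1 s2=0 s3=1 s5=1 s4=1 s7=0 clk=0 s6=0 s10=1
  Δ1: clk:0→1
  Δ2: s10:1→0
  Δ3: s6:0→1
  Δ4: s3:1→0
  (4Δ to stable)
t=15 Δ0: s0=1 s1=1 s2=0 s3=0 s5=1 s4=1 s7=0 clk=1 s6=1 s10=0
  Δ1: clk:1→0
  (1Δ to stable)
t=16 Δ0: s0=1 s1=1 s2=0 s3=0 s5=1 s4=1 s7=0 clk=0 s6=1 s10=0
  Δ1: clk:0→1
  Δ2: s10:0→1
  Δ3: s6:1→0
  Δ4: s3:0→1
  (4Δ to stable)
t=17 Δ0: s0=1 s1=1 s2=0 s3=1 s5=1 s4=1 s7=0 clk=1 s6=0 s10=1
  Δ1: clk:1→0
  (1Δ to stable)
t=18 Δ0: s0=1 s1=1 s2=0 s3=1 s5=1 s4=1 s7=0 clk=0 s6=0 s10=1
  Δ1: clk:0→1
  Δ2: s10:1→0
  Δ3: s6:0→1
  Δ4: s3:1→0
  (4Δ to stable)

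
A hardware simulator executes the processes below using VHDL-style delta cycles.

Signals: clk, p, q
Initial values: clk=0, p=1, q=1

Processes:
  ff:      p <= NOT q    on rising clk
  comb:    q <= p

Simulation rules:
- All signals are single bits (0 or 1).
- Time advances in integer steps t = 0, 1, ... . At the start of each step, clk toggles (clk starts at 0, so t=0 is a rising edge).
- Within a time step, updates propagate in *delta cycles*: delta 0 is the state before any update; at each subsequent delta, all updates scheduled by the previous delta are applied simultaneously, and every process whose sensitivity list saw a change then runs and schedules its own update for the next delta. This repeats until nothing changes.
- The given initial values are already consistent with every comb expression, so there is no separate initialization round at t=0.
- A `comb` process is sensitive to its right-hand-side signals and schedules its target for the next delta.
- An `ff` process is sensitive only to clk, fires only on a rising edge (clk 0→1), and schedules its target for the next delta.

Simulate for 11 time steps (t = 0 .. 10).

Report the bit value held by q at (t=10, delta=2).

0

t=0 Δ0: clk=0 q=1 p=1
  Δ1: clk:0→1
  Δ2: p:1→0
  Δ3: q:1→0
  (3Δ to stable)
t=1 Δ0: clk=1 q=0 p=0
  Δ1: clk:1→0
  (1Δ to stable)
t=2 Δ0: clk=0 q=0 p=0
  Δ1: clk:0→1
  Δ2: p:0→1
  Δ3: q:0→1
  (3Δ to stable)
t=3 Δ0: clk=1 q=1 p=1
  Δ1: clk:1→0
  (1Δ to stable)
t=4 Δ0: clk=0 q=1 p=1
  Δ1: clk:0→1
  Δ2: p:1→0
  Δ3: q:1→0
  (3Δ to stable)
t=5 Δ0: clk=1 q=0 p=0
  Δ1: clk:1→0
  (1Δ to stable)
t=6 Δ0: clk=0 q=0 p=0
  Δ1: clk:0→1
  Δ2: p:0→1
  Δ3: q:0→1
  (3Δ to stable)
t=7 Δ0: clk=1 q=1 p=1
  Δ1: clk:1→0
  (1Δ to stable)
t=8 Δ0: clk=0 q=1 p=1
  Δ1: clk:0→1
  Δ2: p:1→0
  Δ3: q:1→0
  (3Δ to stable)
t=9 Δ0: clk=1 q=0 p=0
  Δ1: clk:1→0
  (1Δ to stable)
t=10 Δ0: clk=0 q=0 p=0
  Δ1: clk:0→1
  Δ2: p:0→1
  Δ3: q:0→1
  (3Δ to stable)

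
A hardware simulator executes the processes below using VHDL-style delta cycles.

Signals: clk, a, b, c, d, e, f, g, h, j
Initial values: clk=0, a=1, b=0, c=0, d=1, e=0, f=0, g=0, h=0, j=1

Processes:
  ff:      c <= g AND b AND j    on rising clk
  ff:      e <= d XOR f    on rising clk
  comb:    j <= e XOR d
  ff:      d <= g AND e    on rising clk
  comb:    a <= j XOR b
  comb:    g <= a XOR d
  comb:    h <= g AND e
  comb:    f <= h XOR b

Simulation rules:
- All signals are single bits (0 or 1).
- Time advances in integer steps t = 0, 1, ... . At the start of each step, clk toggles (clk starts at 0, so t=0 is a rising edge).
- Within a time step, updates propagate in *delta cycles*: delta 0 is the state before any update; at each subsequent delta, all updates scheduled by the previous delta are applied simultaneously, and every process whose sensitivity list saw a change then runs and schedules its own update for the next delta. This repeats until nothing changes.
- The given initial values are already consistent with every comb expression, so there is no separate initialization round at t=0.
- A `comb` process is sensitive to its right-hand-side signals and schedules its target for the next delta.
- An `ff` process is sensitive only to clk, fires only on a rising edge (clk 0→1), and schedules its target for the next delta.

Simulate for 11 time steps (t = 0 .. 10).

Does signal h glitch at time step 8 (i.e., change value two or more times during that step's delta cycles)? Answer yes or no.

yes

t0.Δ0 clk=0 c=0 b=0 j=1 f=0 d=1 e=0 h=0 a=1 g=0
t0.Δ1 clk=1 c=0 b=0 j=1 f=0 d=1 e=0 h=0 a=1 g=0
t0.Δ2 clk=1 c=0 b=0 j=1 f=0 d=0 e=1 h=0 a=1 g=0
t0.Δ3 clk=1 c=0 b=0 j=1 f=0 d=0 e=1 h=0 a=1 g=1
t0.Δ4 clk=1 c=0 b=0 j=1 f=0 d=0 e=1 h=1 a=1 g=1
t0.Δ5 clk=1 c=0 b=0 j=1 f=1 d=0 e=1 h=1 a=1 g=1
t1.Δ0 clk=1 c=0 b=0 j=1 f=1 d=0 e=1 h=1 a=1 g=1
t1.Δ1 clk=0 c=0 b=0 j=1 f=1 d=0 e=1 h=1 a=1 g=1
t2.Δ0 clk=0 c=0 b=0 j=1 f=1 d=0 e=1 h=1 a=1 g=1
t2.Δ1 clk=1 c=0 b=0 j=1 f=1 d=0 e=1 h=1 a=1 g=1
t2.Δ2 clk=1 c=0 b=0 j=1 f=1 d=1 e=1 h=1 a=1 g=1
t2.Δ3 clk=1 c=0 b=0 j=0 f=1 d=1 e=1 h=1 a=1 g=0
t2.Δ4 clk=1 c=0 b=0 j=0 f=1 d=1 e=1 h=0 a=0 g=0
t2.Δ5 clk=1 c=0 b=0 j=0 f=0 d=1 e=1 h=0 a=0 g=1
t2.Δ6 clk=1 c=0 b=0 j=0 f=0 d=1 e=1 h=1 a=0 g=1
t2.Δ7 clk=1 c=0 b=0 j=0 f=1 d=1 e=1 h=1 a=0 g=1
t3.Δ0 clk=1 c=0 b=0 j=0 f=1 d=1 e=1 h=1 a=0 g=1
t3.Δ1 clk=0 c=0 b=0 j=0 f=1 d=1 e=1 h=1 a=0 g=1
t4.Δ0 clk=0 c=0 b=0 j=0 f=1 d=1 e=1 h=1 a=0 g=1
t4.Δ1 clk=1 c=0 b=0 j=0 f=1 d=1 e=1 h=1 a=0 g=1
t4.Δ2 clk=1 c=0 b=0 j=0 f=1 d=1 e=0 h=1 a=0 g=1
t4.Δ3 clk=1 c=0 b=0 j=1 f=1 d=1 e=0 h=0 a=0 g=1
t4.Δ4 clk=1 c=0 b=0 j=1 f=0 d=1 e=0 h=0 a=1 g=1
t4.Δ5 clk=1 c=0 b=0 j=1 f=0 d=1 e=0 h=0 a=1 g=0
t5.Δ0 clk=1 c=0 b=0 j=1 f=0 d=1 e=0 h=0 a=1 g=0
t5.Δ1 clk=0 c=0 b=0 j=1 f=0 d=1 e=0 h=0 a=1 g=0
t6.Δ0 clk=0 c=0 b=0 j=1 f=0 d=1 e=0 h=0 a=1 g=0
t6.Δ1 clk=1 c=0 b=0 j=1 f=0 d=1 e=0 h=0 a=1 g=0
t6.Δ2 clk=1 c=0 b=0 j=1 f=0 d=0 e=1 h=0 a=1 g=0
t6.Δ3 clk=1 c=0 b=0 j=1 f=0 d=0 e=1 h=0 a=1 g=1
t6.Δ4 clk=1 c=0 b=0 j=1 f=0 d=0 e=1 h=1 a=1 g=1
t6.Δ5 clk=1 c=0 b=0 j=1 f=1 d=0 e=1 h=1 a=1 g=1
t7.Δ0 clk=1 c=0 b=0 j=1 f=1 d=0 e=1 h=1 a=1 g=1
t7.Δ1 clk=0 c=0 b=0 j=1 f=1 d=0 e=1 h=1 a=1 g=1
t8.Δ0 clk=0 c=0 b=0 j=1 f=1 d=0 e=1 h=1 a=1 g=1
t8.Δ1 clk=1 c=0 b=0 j=1 f=1 d=0 e=1 h=1 a=1 g=1
t8.Δ2 clk=1 c=0 b=0 j=1 f=1 d=1 e=1 h=1 a=1 g=1
t8.Δ3 clk=1 c=0 b=0 j=0 f=1 d=1 e=1 h=1 a=1 g=0
t8.Δ4 clk=1 c=0 b=0 j=0 f=1 d=1 e=1 h=0 a=0 g=0
t8.Δ5 clk=1 c=0 b=0 j=0 f=0 d=1 e=1 h=0 a=0 g=1
t8.Δ6 clk=1 c=0 b=0 j=0 f=0 d=1 e=1 h=1 a=0 g=1
t8.Δ7 clk=1 c=0 b=0 j=0 f=1 d=1 e=1 h=1 a=0 g=1
t9.Δ0 clk=1 c=0 b=0 j=0 f=1 d=1 e=1 h=1 a=0 g=1
t9.Δ1 clk=0 c=0 b=0 j=0 f=1 d=1 e=1 h=1 a=0 g=1
t10.Δ0 clk=0 c=0 b=0 j=0 f=1 d=1 e=1 h=1 a=0 g=1
t10.Δ1 clk=1 c=0 b=0 j=0 f=1 d=1 e=1 h=1 a=0 g=1
t10.Δ2 clk=1 c=0 b=0 j=0 f=1 d=1 e=0 h=1 a=0 g=1
t10.Δ3 clk=1 c=0 b=0 j=1 f=1 d=1 e=0 h=0 a=0 g=1
t10.Δ4 clk=1 c=0 b=0 j=1 f=0 d=1 e=0 h=0 a=1 g=1
t10.Δ5 clk=1 c=0 b=0 j=1 f=0 d=1 e=0 h=0 a=1 g=0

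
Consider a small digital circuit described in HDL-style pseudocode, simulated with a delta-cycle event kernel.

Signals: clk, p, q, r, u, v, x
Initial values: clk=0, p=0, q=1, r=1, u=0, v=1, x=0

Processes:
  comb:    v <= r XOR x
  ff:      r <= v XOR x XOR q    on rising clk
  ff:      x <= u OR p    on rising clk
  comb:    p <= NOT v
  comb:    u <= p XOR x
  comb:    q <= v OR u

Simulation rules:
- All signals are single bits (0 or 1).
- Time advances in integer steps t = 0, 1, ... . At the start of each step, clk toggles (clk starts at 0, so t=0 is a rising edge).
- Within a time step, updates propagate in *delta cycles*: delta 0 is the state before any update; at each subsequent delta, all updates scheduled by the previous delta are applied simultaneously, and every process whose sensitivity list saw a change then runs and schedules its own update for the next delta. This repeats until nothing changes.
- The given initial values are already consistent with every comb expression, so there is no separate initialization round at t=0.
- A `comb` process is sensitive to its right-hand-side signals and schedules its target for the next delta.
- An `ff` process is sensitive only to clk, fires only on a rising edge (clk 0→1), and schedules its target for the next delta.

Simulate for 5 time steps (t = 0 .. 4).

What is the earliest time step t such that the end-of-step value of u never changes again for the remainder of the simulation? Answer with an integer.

2

t=0 Δ0: v=1 q=1 x=0 r=1 u=0 clk=0 p=0
  Δ1: clk:0→1
  Δ2: r:1→0
  Δ3: v:1→0
  Δ4: q:1→0, p:0→1
  Δ5: u:0→1
  Δ6: q:0→1
  (6Δ to stable)
t=1 Δ0: v=0 q=1 x=0 r=0 u=1 clk=1 p=1
  Δ1: clk:1→0
  (1Δ to stable)
t=2 Δ0: v=0 q=1 x=0 r=0 u=1 clk=0 p=1
  Δ1: clk:0→1
  Δ2: x:0→1, r:0→1
  Δ3: u:1→0
  Δ4: q:1→0
  (4Δ to stable)
t=3 Δ0: v=0 q=0 x=1 r=1 u=0 clk=1 p=1
  Δ1: clk:1→0
  (1Δ to stable)
t=4 Δ0: v=0 q=0 x=1 r=1 u=0 clk=0 p=1
  Δ1: clk:0→1
  (1Δ to stable)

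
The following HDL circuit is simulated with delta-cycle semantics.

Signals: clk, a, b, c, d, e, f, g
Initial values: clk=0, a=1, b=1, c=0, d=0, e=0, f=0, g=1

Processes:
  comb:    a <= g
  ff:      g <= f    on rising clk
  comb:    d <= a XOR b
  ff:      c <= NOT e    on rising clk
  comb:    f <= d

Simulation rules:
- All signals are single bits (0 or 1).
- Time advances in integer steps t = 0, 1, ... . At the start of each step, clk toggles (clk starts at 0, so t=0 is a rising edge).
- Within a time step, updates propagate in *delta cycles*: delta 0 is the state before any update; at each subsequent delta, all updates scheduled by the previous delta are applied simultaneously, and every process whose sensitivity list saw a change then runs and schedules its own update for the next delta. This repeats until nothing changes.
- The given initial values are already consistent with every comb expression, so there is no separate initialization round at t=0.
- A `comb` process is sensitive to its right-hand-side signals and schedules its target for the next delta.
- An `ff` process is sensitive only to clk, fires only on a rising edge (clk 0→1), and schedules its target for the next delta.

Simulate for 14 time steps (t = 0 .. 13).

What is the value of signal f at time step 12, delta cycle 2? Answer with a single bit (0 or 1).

[bits: c,e,clk,b,f,d,a,g]
t=0: Δ0=00010011 Δ1=00110011 Δ2=10110010 Δ3=10110000 Δ4=10110100 Δ5=10111100 | 5Δ
t=1: Δ0=10111100 Δ1=10011100 | 1Δ
t=2: Δ0=10011100 Δ1=10111100 Δ2=10111101 Δ3=10111111 Δ4=10111011 Δ5=10110011 | 5Δ
t=3: Δ0=10110011 Δ1=10010011 | 1Δ
t=4: Δ0=10010011 Δ1=10110011 Δ2=10110010 Δ3=10110000 Δ4=10110100 Δ5=10111100 | 5Δ
t=5: Δ0=10111100 Δ1=10011100 | 1Δ
t=6: Δ0=10011100 Δ1=10111100 Δ2=10111101 Δ3=10111111 Δ4=10111011 Δ5=10110011 | 5Δ
t=7: Δ0=10110011 Δ1=10010011 | 1Δ
t=8: Δ0=10010011 Δ1=10110011 Δ2=10110010 Δ3=10110000 Δ4=10110100 Δ5=10111100 | 5Δ
t=9: Δ0=10111100 Δ1=10011100 | 1Δ
t=10: Δ0=10011100 Δ1=10111100 Δ2=10111101 Δ3=10111111 Δ4=10111011 Δ5=10110011 | 5Δ
t=11: Δ0=10110011 Δ1=10010011 | 1Δ
t=12: Δ0=10010011 Δ1=10110011 Δ2=10110010 Δ3=10110000 Δ4=10110100 Δ5=10111100 | 5Δ
t=13: Δ0=10111100 Δ1=10011100 | 1Δ

0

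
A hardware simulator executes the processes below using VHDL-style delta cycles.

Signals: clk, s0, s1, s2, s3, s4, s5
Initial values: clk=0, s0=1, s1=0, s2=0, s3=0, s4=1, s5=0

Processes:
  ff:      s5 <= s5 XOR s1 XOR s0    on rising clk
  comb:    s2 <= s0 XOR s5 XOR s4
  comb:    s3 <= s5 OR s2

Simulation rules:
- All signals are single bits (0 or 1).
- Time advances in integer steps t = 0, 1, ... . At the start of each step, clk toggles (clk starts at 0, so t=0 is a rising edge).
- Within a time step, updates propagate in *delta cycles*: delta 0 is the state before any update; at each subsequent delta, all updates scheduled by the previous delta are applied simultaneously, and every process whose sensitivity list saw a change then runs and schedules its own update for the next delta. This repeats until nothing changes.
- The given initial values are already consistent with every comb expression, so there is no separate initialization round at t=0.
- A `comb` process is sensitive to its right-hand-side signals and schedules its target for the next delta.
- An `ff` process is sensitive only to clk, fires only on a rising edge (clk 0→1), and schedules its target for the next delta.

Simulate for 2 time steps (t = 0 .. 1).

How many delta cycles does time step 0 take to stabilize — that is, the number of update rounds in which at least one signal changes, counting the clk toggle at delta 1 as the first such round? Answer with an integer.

t0.Δ0 s0=1 s5=0 s2=0 s1=0 clk=0 s4=1 s3=0
t0.Δ1 s0=1 s5=0 s2=0 s1=0 clk=1 s4=1 s3=0
t0.Δ2 s0=1 s5=1 s2=0 s1=0 clk=1 s4=1 s3=0
t0.Δ3 s0=1 s5=1 s2=1 s1=0 clk=1 s4=1 s3=1
t1.Δ0 s0=1 s5=1 s2=1 s1=0 clk=1 s4=1 s3=1
t1.Δ1 s0=1 s5=1 s2=1 s1=0 clk=0 s4=1 s3=1

3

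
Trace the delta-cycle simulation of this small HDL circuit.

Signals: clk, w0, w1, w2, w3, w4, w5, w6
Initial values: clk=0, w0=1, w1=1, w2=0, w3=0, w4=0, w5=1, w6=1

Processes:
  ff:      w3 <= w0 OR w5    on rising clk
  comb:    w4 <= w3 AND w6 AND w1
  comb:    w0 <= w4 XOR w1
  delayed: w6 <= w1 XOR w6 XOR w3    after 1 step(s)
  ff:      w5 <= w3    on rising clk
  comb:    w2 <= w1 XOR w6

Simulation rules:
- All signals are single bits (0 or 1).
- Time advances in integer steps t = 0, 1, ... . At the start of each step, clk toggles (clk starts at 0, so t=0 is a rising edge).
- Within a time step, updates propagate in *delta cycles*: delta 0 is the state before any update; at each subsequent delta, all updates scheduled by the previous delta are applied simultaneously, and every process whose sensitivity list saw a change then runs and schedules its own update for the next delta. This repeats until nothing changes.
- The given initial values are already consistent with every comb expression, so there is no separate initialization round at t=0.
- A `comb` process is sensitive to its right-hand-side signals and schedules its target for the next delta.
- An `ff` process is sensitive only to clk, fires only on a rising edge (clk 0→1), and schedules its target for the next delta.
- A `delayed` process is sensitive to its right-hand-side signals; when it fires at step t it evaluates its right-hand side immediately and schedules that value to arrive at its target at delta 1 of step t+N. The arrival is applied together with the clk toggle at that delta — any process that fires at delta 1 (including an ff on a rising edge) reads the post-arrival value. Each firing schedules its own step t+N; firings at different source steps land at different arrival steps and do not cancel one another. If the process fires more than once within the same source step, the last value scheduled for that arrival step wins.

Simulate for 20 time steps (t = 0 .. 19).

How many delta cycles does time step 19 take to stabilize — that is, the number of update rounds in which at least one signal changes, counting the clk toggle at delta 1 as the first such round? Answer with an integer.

t0.Δ0 w2=0 w0=1 w6=1 w5=1 clk=0 w4=0 w3=0 w1=1
t0.Δ1 w2=0 w0=1 w6=1 w5=1 clk=1 w4=0 w3=0 w1=1
t0.Δ2 w2=0 w0=1 w6=1 w5=0 clk=1 w4=0 w3=1 w1=1
t0.Δ3 w2=0 w0=1 w6=1 w5=0 clk=1 w4=1 w3=1 w1=1
t0.Δ4 w2=0 w0=0 w6=1 w5=0 clk=1 w4=1 w3=1 w1=1
t1.Δ0 w2=0 w0=0 w6=1 w5=0 clk=1 w4=1 w3=1 w1=1
t1.Δ1 w2=0 w0=0 w6=1 w5=0 clk=0 w4=1 w3=1 w1=1
t2.Δ0 w2=0 w0=0 w6=1 w5=0 clk=0 w4=1 w3=1 w1=1
t2.Δ1 w2=0 w0=0 w6=1 w5=0 clk=1 w4=1 w3=1 w1=1
t2.Δ2 w2=0 w0=0 w6=1 w5=1 clk=1 w4=1 w3=0 w1=1
t2.Δ3 w2=0 w0=0 w6=1 w5=1 clk=1 w4=0 w3=0 w1=1
t2.Δ4 w2=0 w0=1 w6=1 w5=1 clk=1 w4=0 w3=0 w1=1
t3.Δ0 w2=0 w0=1 w6=1 w5=1 clk=1 w4=0 w3=0 w1=1
t3.Δ1 w2=0 w0=1 w6=0 w5=1 clk=0 w4=0 w3=0 w1=1
t3.Δ2 w2=1 w0=1 w6=0 w5=1 clk=0 w4=0 w3=0 w1=1
t4.Δ0 w2=1 w0=1 w6=0 w5=1 clk=0 w4=0 w3=0 w1=1
t4.Δ1 w2=1 w0=1 w6=1 w5=1 clk=1 w4=0 w3=0 w1=1
t4.Δ2 w2=0 w0=1 w6=1 w5=0 clk=1 w4=0 w3=1 w1=1
t4.Δ3 w2=0 w0=1 w6=1 w5=0 clk=1 w4=1 w3=1 w1=1
t4.Δ4 w2=0 w0=0 w6=1 w5=0 clk=1 w4=1 w3=1 w1=1
t5.Δ0 w2=0 w0=0 w6=1 w5=0 clk=1 w4=1 w3=1 w1=1
t5.Δ1 w2=0 w0=0 w6=1 w5=0 clk=0 w4=1 w3=1 w1=1
t6.Δ0 w2=0 w0=0 w6=1 w5=0 clk=0 w4=1 w3=1 w1=1
t6.Δ1 w2=0 w0=0 w6=1 w5=0 clk=1 w4=1 w3=1 w1=1
t6.Δ2 w2=0 w0=0 w6=1 w5=1 clk=1 w4=1 w3=0 w1=1
t6.Δ3 w2=0 w0=0 w6=1 w5=1 clk=1 w4=0 w3=0 w1=1
t6.Δ4 w2=0 w0=1 w6=1 w5=1 clk=1 w4=0 w3=0 w1=1
t7.Δ0 w2=0 w0=1 w6=1 w5=1 clk=1 w4=0 w3=0 w1=1
t7.Δ1 w2=0 w0=1 w6=0 w5=1 clk=0 w4=0 w3=0 w1=1
t7.Δ2 w2=1 w0=1 w6=0 w5=1 clk=0 w4=0 w3=0 w1=1
t8.Δ0 w2=1 w0=1 w6=0 w5=1 clk=0 w4=0 w3=0 w1=1
t8.Δ1 w2=1 w0=1 w6=1 w5=1 clk=1 w4=0 w3=0 w1=1
t8.Δ2 w2=0 w0=1 w6=1 w5=0 clk=1 w4=0 w3=1 w1=1
t8.Δ3 w2=0 w0=1 w6=1 w5=0 clk=1 w4=1 w3=1 w1=1
t8.Δ4 w2=0 w0=0 w6=1 w5=0 clk=1 w4=1 w3=1 w1=1
t9.Δ0 w2=0 w0=0 w6=1 w5=0 clk=1 w4=1 w3=1 w1=1
t9.Δ1 w2=0 w0=0 w6=1 w5=0 clk=0 w4=1 w3=1 w1=1
t10.Δ0 w2=0 w0=0 w6=1 w5=0 clk=0 w4=1 w3=1 w1=1
t10.Δ1 w2=0 w0=0 w6=1 w5=0 clk=1 w4=1 w3=1 w1=1
t10.Δ2 w2=0 w0=0 w6=1 w5=1 clk=1 w4=1 w3=0 w1=1
t10.Δ3 w2=0 w0=0 w6=1 w5=1 clk=1 w4=0 w3=0 w1=1
t10.Δ4 w2=0 w0=1 w6=1 w5=1 clk=1 w4=0 w3=0 w1=1
t11.Δ0 w2=0 w0=1 w6=1 w5=1 clk=1 w4=0 w3=0 w1=1
t11.Δ1 w2=0 w0=1 w6=0 w5=1 clk=0 w4=0 w3=0 w1=1
t11.Δ2 w2=1 w0=1 w6=0 w5=1 clk=0 w4=0 w3=0 w1=1
t12.Δ0 w2=1 w0=1 w6=0 w5=1 clk=0 w4=0 w3=0 w1=1
t12.Δ1 w2=1 w0=1 w6=1 w5=1 clk=1 w4=0 w3=0 w1=1
t12.Δ2 w2=0 w0=1 w6=1 w5=0 clk=1 w4=0 w3=1 w1=1
t12.Δ3 w2=0 w0=1 w6=1 w5=0 clk=1 w4=1 w3=1 w1=1
t12.Δ4 w2=0 w0=0 w6=1 w5=0 clk=1 w4=1 w3=1 w1=1
t13.Δ0 w2=0 w0=0 w6=1 w5=0 clk=1 w4=1 w3=1 w1=1
t13.Δ1 w2=0 w0=0 w6=1 w5=0 clk=0 w4=1 w3=1 w1=1
t14.Δ0 w2=0 w0=0 w6=1 w5=0 clk=0 w4=1 w3=1 w1=1
t14.Δ1 w2=0 w0=0 w6=1 w5=0 clk=1 w4=1 w3=1 w1=1
t14.Δ2 w2=0 w0=0 w6=1 w5=1 clk=1 w4=1 w3=0 w1=1
t14.Δ3 w2=0 w0=0 w6=1 w5=1 clk=1 w4=0 w3=0 w1=1
t14.Δ4 w2=0 w0=1 w6=1 w5=1 clk=1 w4=0 w3=0 w1=1
t15.Δ0 w2=0 w0=1 w6=1 w5=1 clk=1 w4=0 w3=0 w1=1
t15.Δ1 w2=0 w0=1 w6=0 w5=1 clk=0 w4=0 w3=0 w1=1
t15.Δ2 w2=1 w0=1 w6=0 w5=1 clk=0 w4=0 w3=0 w1=1
t16.Δ0 w2=1 w0=1 w6=0 w5=1 clk=0 w4=0 w3=0 w1=1
t16.Δ1 w2=1 w0=1 w6=1 w5=1 clk=1 w4=0 w3=0 w1=1
t16.Δ2 w2=0 w0=1 w6=1 w5=0 clk=1 w4=0 w3=1 w1=1
t16.Δ3 w2=0 w0=1 w6=1 w5=0 clk=1 w4=1 w3=1 w1=1
t16.Δ4 w2=0 w0=0 w6=1 w5=0 clk=1 w4=1 w3=1 w1=1
t17.Δ0 w2=0 w0=0 w6=1 w5=0 clk=1 w4=1 w3=1 w1=1
t17.Δ1 w2=0 w0=0 w6=1 w5=0 clk=0 w4=1 w3=1 w1=1
t18.Δ0 w2=0 w0=0 w6=1 w5=0 clk=0 w4=1 w3=1 w1=1
t18.Δ1 w2=0 w0=0 w6=1 w5=0 clk=1 w4=1 w3=1 w1=1
t18.Δ2 w2=0 w0=0 w6=1 w5=1 clk=1 w4=1 w3=0 w1=1
t18.Δ3 w2=0 w0=0 w6=1 w5=1 clk=1 w4=0 w3=0 w1=1
t18.Δ4 w2=0 w0=1 w6=1 w5=1 clk=1 w4=0 w3=0 w1=1
t19.Δ0 w2=0 w0=1 w6=1 w5=1 clk=1 w4=0 w3=0 w1=1
t19.Δ1 w2=0 w0=1 w6=0 w5=1 clk=0 w4=0 w3=0 w1=1
t19.Δ2 w2=1 w0=1 w6=0 w5=1 clk=0 w4=0 w3=0 w1=1

2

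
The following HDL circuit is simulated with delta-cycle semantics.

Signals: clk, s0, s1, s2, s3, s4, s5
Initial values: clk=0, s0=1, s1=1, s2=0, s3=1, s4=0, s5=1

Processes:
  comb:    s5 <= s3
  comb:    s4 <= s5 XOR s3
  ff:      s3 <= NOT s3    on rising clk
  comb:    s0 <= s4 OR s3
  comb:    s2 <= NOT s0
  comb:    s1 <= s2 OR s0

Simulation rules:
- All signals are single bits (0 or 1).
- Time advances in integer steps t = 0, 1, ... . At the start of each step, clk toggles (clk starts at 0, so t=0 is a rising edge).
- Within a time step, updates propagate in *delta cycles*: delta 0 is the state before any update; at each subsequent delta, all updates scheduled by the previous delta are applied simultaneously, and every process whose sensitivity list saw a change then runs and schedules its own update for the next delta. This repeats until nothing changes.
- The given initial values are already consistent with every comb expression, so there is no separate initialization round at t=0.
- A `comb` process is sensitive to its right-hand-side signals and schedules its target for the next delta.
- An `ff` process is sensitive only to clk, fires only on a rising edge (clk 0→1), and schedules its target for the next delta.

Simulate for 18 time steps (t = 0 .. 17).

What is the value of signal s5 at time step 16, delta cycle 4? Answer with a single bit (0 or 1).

[bits: s0,clk,s2,s4,s1,s3,s5]
t=0: Δ0=1000111 Δ1=1100111 Δ2=1100101 Δ3=0101100 Δ4=1110000 Δ5=0100100 Δ6=0110000 Δ7=0110100 | 7Δ
t=1: Δ0=0110100 Δ1=0010100 | 1Δ
t=2: Δ0=0010100 Δ1=0110100 Δ2=0110110 Δ3=1111111 Δ4=1100111 | 4Δ
t=3: Δ0=1100111 Δ1=1000111 | 1Δ
t=4: Δ0=1000111 Δ1=1100111 Δ2=1100101 Δ3=0101100 Δ4=1110000 Δ5=0100100 Δ6=0110000 Δ7=0110100 | 7Δ
t=5: Δ0=0110100 Δ1=0010100 | 1Δ
t=6: Δ0=0010100 Δ1=0110100 Δ2=0110110 Δ3=1111111 Δ4=1100111 | 4Δ
t=7: Δ0=1100111 Δ1=1000111 | 1Δ
t=8: Δ0=1000111 Δ1=1100111 Δ2=1100101 Δ3=0101100 Δ4=1110000 Δ5=0100100 Δ6=0110000 Δ7=0110100 | 7Δ
t=9: Δ0=0110100 Δ1=0010100 | 1Δ
t=10: Δ0=0010100 Δ1=0110100 Δ2=0110110 Δ3=1111111 Δ4=1100111 | 4Δ
t=11: Δ0=1100111 Δ1=1000111 | 1Δ
t=12: Δ0=1000111 Δ1=1100111 Δ2=1100101 Δ3=0101100 Δ4=1110000 Δ5=0100100 Δ6=0110000 Δ7=0110100 | 7Δ
t=13: Δ0=0110100 Δ1=0010100 | 1Δ
t=14: Δ0=0010100 Δ1=0110100 Δ2=0110110 Δ3=1111111 Δ4=1100111 | 4Δ
t=15: Δ0=1100111 Δ1=1000111 | 1Δ
t=16: Δ0=1000111 Δ1=1100111 Δ2=1100101 Δ3=0101100 Δ4=1110000 Δ5=0100100 Δ6=0110000 Δ7=0110100 | 7Δ
t=17: Δ0=0110100 Δ1=0010100 | 1Δ

0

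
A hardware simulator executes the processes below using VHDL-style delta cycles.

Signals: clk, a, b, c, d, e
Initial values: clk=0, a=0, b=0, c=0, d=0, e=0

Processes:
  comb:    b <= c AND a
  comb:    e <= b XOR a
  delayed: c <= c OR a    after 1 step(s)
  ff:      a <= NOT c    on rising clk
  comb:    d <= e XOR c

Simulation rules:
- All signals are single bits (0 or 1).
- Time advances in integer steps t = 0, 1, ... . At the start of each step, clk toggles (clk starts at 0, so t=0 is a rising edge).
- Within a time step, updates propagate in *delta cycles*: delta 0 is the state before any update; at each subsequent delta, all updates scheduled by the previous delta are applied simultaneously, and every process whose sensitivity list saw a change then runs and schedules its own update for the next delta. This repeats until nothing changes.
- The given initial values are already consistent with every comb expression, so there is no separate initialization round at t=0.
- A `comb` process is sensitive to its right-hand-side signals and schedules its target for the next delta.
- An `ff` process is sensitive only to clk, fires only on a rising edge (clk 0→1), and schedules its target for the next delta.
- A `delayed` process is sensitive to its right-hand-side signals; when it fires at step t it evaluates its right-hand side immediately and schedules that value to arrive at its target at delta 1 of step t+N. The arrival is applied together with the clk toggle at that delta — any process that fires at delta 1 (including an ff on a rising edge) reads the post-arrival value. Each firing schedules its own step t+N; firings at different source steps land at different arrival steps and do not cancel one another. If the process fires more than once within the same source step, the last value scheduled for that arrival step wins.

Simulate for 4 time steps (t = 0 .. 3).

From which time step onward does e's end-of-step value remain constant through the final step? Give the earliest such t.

t0.Δ0 b=0 e=0 a=0 d=0 c=0 clk=0
t0.Δ1 b=0 e=0 a=0 d=0 c=0 clk=1
t0.Δ2 b=0 e=0 a=1 d=0 c=0 clk=1
t0.Δ3 b=0 e=1 a=1 d=0 c=0 clk=1
t0.Δ4 b=0 e=1 a=1 d=1 c=0 clk=1
t1.Δ0 b=0 e=1 a=1 d=1 c=0 clk=1
t1.Δ1 b=0 e=1 a=1 d=1 c=1 clk=0
t1.Δ2 b=1 e=1 a=1 d=0 c=1 clk=0
t1.Δ3 b=1 e=0 a=1 d=0 c=1 clk=0
t1.Δ4 b=1 e=0 a=1 d=1 c=1 clk=0
t2.Δ0 b=1 e=0 a=1 d=1 c=1 clk=0
t2.Δ1 b=1 e=0 a=1 d=1 c=1 clk=1
t2.Δ2 b=1 e=0 a=0 d=1 c=1 clk=1
t2.Δ3 b=0 e=1 a=0 d=1 c=1 clk=1
t2.Δ4 b=0 e=0 a=0 d=0 c=1 clk=1
t2.Δ5 b=0 e=0 a=0 d=1 c=1 clk=1
t3.Δ0 b=0 e=0 a=0 d=1 c=1 clk=1
t3.Δ1 b=0 e=0 a=0 d=1 c=1 clk=0

1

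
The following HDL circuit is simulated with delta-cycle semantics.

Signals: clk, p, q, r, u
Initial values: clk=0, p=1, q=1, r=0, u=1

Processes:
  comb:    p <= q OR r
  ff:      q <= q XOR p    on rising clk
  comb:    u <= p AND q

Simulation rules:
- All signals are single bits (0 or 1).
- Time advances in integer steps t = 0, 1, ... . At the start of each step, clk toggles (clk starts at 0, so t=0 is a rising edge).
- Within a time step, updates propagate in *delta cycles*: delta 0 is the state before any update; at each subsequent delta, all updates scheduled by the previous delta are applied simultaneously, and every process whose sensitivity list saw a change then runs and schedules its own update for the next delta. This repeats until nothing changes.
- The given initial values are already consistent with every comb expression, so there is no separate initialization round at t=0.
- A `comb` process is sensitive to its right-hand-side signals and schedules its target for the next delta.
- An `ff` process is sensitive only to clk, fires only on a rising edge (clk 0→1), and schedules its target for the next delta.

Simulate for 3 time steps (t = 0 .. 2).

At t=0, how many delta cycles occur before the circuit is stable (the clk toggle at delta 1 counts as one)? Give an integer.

3

t=0 Δ0: q=1 u=1 r=0 clk=0 p=1
  Δ1: clk:0→1
  Δ2: q:1→0
  Δ3: u:1→0, p:1→0
  (3Δ to stable)
t=1 Δ0: q=0 u=0 r=0 clk=1 p=0
  Δ1: clk:1→0
  (1Δ to stable)
t=2 Δ0: q=0 u=0 r=0 clk=0 p=0
  Δ1: clk:0→1
  (1Δ to stable)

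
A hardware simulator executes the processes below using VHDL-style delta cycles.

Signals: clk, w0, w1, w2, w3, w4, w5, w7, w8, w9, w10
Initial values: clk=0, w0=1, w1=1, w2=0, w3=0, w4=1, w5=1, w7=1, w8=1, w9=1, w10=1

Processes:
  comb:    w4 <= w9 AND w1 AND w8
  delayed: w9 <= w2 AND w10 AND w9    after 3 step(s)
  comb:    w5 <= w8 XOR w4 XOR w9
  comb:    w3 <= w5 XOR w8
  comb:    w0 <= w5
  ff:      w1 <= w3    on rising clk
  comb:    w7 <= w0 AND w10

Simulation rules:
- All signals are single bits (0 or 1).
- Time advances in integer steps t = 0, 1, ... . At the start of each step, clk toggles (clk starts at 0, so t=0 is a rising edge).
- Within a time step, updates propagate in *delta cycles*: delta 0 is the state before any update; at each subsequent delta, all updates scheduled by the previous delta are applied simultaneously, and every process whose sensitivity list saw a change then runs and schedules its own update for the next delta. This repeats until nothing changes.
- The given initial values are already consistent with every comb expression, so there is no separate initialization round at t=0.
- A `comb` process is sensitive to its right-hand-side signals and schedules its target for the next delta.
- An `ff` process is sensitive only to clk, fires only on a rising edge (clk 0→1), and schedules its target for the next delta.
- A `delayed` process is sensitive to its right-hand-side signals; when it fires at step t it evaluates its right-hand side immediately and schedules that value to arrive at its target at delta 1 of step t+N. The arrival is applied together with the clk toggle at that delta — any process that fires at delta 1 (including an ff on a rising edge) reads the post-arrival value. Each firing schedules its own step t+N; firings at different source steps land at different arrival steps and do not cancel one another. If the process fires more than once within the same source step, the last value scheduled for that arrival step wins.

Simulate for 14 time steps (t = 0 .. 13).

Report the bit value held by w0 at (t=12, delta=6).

t=0 Δ0: clk=0 w0=1 w9=1 w7=1 w2=0 w4=1 w1=1 w3=0 w10=1 w8=1 w5=1
  Δ1: clk:0→1
  Δ2: w1:1→0
  Δ3: w4:1→0
  Δ4: w5:1→0
  Δ5: w0:1→0, w3:0→1
  Δ6: w7:1→0
  (6Δ to stable)
t=1 Δ0: clk=1 w0=0 w9=1 w7=0 w2=0 w4=0 w1=0 w3=1 w10=1 w8=1 w5=0
  Δ1: clk:1→0
  (1Δ to stable)
t=2 Δ0: clk=0 w0=0 w9=1 w7=0 w2=0 w4=0 w1=0 w3=1 w10=1 w8=1 w5=0
  Δ1: clk:0→1
  Δ2: w1:0→1
  Δ3: w4:0→1
  Δ4: w5:0→1
  Δ5: w0:0→1, w3:1→0
  Δ6: w7:0→1
  (6Δ to stable)
t=3 Δ0: clk=1 w0=1 w9=1 w7=1 w2=0 w4=1 w1=1 w3=0 w10=1 w8=1 w5=1
  Δ1: clk:1→0
  (1Δ to stable)
t=4 Δ0: clk=0 w0=1 w9=1 w7=1 w2=0 w4=1 w1=1 w3=0 w10=1 w8=1 w5=1
  Δ1: clk:0→1
  Δ2: w1:1→0
  Δ3: w4:1→0
  Δ4: w5:1→0
  Δ5: w0:1→0, w3:0→1
  Δ6: w7:1→0
  (6Δ to stable)
t=5 Δ0: clk=1 w0=0 w9=1 w7=0 w2=0 w4=0 w1=0 w3=1 w10=1 w8=1 w5=0
  Δ1: clk:1→0
  (1Δ to stable)
t=6 Δ0: clk=0 w0=0 w9=1 w7=0 w2=0 w4=0 w1=0 w3=1 w10=1 w8=1 w5=0
  Δ1: clk:0→1
  Δ2: w1:0→1
  Δ3: w4:0→1
  Δ4: w5:0→1
  Δ5: w0:0→1, w3:1→0
  Δ6: w7:0→1
  (6Δ to stable)
t=7 Δ0: clk=1 w0=1 w9=1 w7=1 w2=0 w4=1 w1=1 w3=0 w10=1 w8=1 w5=1
  Δ1: clk:1→0
  (1Δ to stable)
t=8 Δ0: clk=0 w0=1 w9=1 w7=1 w2=0 w4=1 w1=1 w3=0 w10=1 w8=1 w5=1
  Δ1: clk:0→1
  Δ2: w1:1→0
  Δ3: w4:1→0
  Δ4: w5:1→0
  Δ5: w0:1→0, w3:0→1
  Δ6: w7:1→0
  (6Δ to stable)
t=9 Δ0: clk=1 w0=0 w9=1 w7=0 w2=0 w4=0 w1=0 w3=1 w10=1 w8=1 w5=0
  Δ1: clk:1→0
  (1Δ to stable)
t=10 Δ0: clk=0 w0=0 w9=1 w7=0 w2=0 w4=0 w1=0 w3=1 w10=1 w8=1 w5=0
  Δ1: clk:0→1
  Δ2: w1:0→1
  Δ3: w4:0→1
  Δ4: w5:0→1
  Δ5: w0:0→1, w3:1→0
  Δ6: w7:0→1
  (6Δ to stable)
t=11 Δ0: clk=1 w0=1 w9=1 w7=1 w2=0 w4=1 w1=1 w3=0 w10=1 w8=1 w5=1
  Δ1: clk:1→0
  (1Δ to stable)
t=12 Δ0: clk=0 w0=1 w9=1 w7=1 w2=0 w4=1 w1=1 w3=0 w10=1 w8=1 w5=1
  Δ1: clk:0→1
  Δ2: w1:1→0
  Δ3: w4:1→0
  Δ4: w5:1→0
  Δ5: w0:1→0, w3:0→1
  Δ6: w7:1→0
  (6Δ to stable)
t=13 Δ0: clk=1 w0=0 w9=1 w7=0 w2=0 w4=0 w1=0 w3=1 w10=1 w8=1 w5=0
  Δ1: clk:1→0
  (1Δ to stable)

0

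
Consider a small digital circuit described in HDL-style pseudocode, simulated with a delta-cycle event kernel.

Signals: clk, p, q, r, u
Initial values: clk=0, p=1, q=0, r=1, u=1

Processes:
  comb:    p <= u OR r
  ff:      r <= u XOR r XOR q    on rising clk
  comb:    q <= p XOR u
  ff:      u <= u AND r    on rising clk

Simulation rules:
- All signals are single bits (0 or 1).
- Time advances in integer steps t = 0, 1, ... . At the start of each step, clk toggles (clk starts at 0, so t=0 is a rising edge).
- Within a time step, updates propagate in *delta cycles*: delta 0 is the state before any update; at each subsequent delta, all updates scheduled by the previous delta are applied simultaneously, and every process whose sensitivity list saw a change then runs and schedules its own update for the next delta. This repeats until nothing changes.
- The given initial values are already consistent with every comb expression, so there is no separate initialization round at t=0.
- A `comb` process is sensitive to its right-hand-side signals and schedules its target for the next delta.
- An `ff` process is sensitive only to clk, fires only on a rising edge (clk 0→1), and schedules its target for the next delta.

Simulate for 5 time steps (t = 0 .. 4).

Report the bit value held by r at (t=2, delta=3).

1

t0.Δ0 clk=0 p=1 u=1 r=1 q=0
t0.Δ1 clk=1 p=1 u=1 r=1 q=0
t0.Δ2 clk=1 p=1 u=1 r=0 q=0
t1.Δ0 clk=1 p=1 u=1 r=0 q=0
t1.Δ1 clk=0 p=1 u=1 r=0 q=0
t2.Δ0 clk=0 p=1 u=1 r=0 q=0
t2.Δ1 clk=1 p=1 u=1 r=0 q=0
t2.Δ2 clk=1 p=1 u=0 r=1 q=0
t2.Δ3 clk=1 p=1 u=0 r=1 q=1
t3.Δ0 clk=1 p=1 u=0 r=1 q=1
t3.Δ1 clk=0 p=1 u=0 r=1 q=1
t4.Δ0 clk=0 p=1 u=0 r=1 q=1
t4.Δ1 clk=1 p=1 u=0 r=1 q=1
t4.Δ2 clk=1 p=1 u=0 r=0 q=1
t4.Δ3 clk=1 p=0 u=0 r=0 q=1
t4.Δ4 clk=1 p=0 u=0 r=0 q=0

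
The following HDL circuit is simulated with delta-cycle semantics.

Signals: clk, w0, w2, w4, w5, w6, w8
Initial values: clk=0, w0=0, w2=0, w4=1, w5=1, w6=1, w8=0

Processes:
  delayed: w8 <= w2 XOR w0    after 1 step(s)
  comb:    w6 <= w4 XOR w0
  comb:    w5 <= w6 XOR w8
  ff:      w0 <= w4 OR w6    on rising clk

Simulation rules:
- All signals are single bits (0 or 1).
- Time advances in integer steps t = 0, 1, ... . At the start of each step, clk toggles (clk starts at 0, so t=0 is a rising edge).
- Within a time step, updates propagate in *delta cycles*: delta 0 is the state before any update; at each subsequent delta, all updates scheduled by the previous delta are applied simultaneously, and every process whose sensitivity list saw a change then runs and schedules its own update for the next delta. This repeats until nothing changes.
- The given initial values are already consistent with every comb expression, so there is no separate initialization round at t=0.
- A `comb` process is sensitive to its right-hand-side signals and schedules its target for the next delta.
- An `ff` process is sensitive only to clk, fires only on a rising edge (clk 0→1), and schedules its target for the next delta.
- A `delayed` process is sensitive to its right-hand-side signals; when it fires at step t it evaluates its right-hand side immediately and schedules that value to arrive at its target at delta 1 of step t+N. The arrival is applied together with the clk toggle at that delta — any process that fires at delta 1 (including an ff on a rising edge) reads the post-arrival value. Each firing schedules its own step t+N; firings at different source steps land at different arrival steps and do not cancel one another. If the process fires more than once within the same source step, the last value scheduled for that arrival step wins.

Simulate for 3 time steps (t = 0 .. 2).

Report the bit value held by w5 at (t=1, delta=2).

1

t=0 Δ0: w6=1 w2=0 w5=1 clk=0 w4=1 w8=0 w0=0
  Δ1: clk:0→1
  Δ2: w0:0→1
  Δ3: w6:1→0
  Δ4: w5:1→0
  (4Δ to stable)
t=1 Δ0: w6=0 w2=0 w5=0 clk=1 w4=1 w8=0 w0=1
  Δ1: clk:1→0, w8:0→1
  Δ2: w5:0→1
  (2Δ to stable)
t=2 Δ0: w6=0 w2=0 w5=1 clk=0 w4=1 w8=1 w0=1
  Δ1: clk:0→1
  (1Δ to stable)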